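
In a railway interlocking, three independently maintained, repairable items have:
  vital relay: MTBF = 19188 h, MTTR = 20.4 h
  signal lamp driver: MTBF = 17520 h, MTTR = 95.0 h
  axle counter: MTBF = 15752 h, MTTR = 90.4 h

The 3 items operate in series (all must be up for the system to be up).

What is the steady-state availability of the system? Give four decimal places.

A(vital relay) = MTBF/(MTBF+MTTR) = 19188/(19188+20.4) = 0.998938
A(signal lamp driver) = MTBF/(MTBF+MTTR) = 17520/(17520+95.0) = 0.994607
A(axle counter) = MTBF/(MTBF+MTTR) = 15752/(15752+90.4) = 0.994294
Series availability: 0.998938 × 0.994607 × 0.994294 = 0.9879

0.9879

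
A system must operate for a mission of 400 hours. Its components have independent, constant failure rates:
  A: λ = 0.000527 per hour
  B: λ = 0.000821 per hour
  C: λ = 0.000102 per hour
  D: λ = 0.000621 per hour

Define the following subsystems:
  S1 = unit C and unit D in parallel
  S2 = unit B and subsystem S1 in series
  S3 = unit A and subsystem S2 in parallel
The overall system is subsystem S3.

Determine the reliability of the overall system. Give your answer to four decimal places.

R(A) = exp(−0.000527 × 400) = 0.809936
R(B) = exp(−0.000821 × 400) = 0.720075
R(C) = exp(−0.000102 × 400) = 0.960021
R(D) = exp(−0.000621 × 400) = 0.780048
Parallel (C and D): 1 − (1 − 0.960021)(1 − 0.780048) = 0.991207
Series (B and [0.991207]): 0.720075 × 0.991207 = 0.713743
Parallel (A and [0.713743]): 1 − (1 − 0.809936)(1 − 0.713743) = 0.9456

0.9456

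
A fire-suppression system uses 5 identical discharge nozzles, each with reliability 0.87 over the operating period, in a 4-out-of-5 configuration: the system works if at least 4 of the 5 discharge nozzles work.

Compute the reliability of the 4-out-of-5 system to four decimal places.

0.8708

R = Σ_{i=4}^{5} C(5,i) p^i (1−p)^{5−i} with p = 0.87
C(5,4)·0.87^4·0.13^1 = 0.372383
C(5,5)·0.87^5·0.13^0 = 0.498421
Sum = 0.8708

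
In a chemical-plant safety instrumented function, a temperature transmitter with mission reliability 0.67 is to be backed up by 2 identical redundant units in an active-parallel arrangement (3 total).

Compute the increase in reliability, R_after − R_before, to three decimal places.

0.294

R_before = 0.67
R_after = 1 − (1 − 0.67)^3 = 0.964
ΔR = 0.964 − 0.67 = 0.294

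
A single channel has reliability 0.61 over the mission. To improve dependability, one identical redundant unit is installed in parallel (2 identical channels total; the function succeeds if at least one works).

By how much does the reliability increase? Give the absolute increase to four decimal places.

0.2379

R_before = 0.61
R_after = 1 − (1 − 0.61)^2 = 0.8479
ΔR = 0.8479 − 0.61 = 0.2379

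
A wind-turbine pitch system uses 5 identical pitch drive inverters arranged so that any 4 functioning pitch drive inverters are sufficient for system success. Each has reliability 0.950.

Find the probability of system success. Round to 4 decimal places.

R = Σ_{i=4}^{5} C(5,i) p^i (1−p)^{5−i} with p = 0.950
C(5,4)·0.950^4·0.050^1 = 0.203627
C(5,5)·0.950^5·0.050^0 = 0.773781
Sum = 0.9774

0.9774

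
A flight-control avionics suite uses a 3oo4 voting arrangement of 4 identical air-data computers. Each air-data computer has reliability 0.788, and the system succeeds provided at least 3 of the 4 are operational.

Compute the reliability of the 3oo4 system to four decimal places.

0.8005

R = Σ_{i=3}^{4} C(4,i) p^i (1−p)^{4−i} with p = 0.788
C(4,3)·0.788^3·0.212^1 = 0.414930
C(4,4)·0.788^4·0.212^0 = 0.385571
Sum = 0.8005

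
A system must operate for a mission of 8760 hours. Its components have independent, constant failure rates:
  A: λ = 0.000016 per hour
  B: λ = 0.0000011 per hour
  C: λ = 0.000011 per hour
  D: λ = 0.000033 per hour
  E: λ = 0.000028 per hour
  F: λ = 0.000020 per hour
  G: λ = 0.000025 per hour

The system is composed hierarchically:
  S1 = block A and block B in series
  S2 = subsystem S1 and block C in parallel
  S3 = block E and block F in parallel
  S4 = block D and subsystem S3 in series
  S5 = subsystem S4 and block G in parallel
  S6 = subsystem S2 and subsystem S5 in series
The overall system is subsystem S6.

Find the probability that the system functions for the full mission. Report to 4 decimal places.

0.9334

R(A) = exp(−0.000016 × 8760) = 0.869219
R(B) = exp(−0.0000011 × 8760) = 0.990410
R(C) = exp(−0.000011 × 8760) = 0.908137
R(D) = exp(−0.000033 × 8760) = 0.748952
R(E) = exp(−0.000028 × 8760) = 0.782485
R(F) = exp(−0.000020 × 8760) = 0.839289
R(G) = exp(−0.000025 × 8760) = 0.803322
Series (A and B): 0.869219 × 0.990410 = 0.860883
Parallel ([0.860883] and C): 1 − (1 − 0.860883)(1 − 0.908137) = 0.987220
Parallel (E and F): 1 − (1 − 0.782485)(1 − 0.839289) = 0.965043
Series (D and [0.965043]): 0.748952 × 0.965043 = 0.722771
Parallel ([0.722771] and G): 1 − (1 − 0.722771)(1 − 0.803322) = 0.945475
Series ([0.987220] and [0.945475]): 0.987220 × 0.945475 = 0.9334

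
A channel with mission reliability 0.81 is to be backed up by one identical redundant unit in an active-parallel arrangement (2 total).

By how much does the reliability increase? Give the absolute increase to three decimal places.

R_before = 0.81
R_after = 1 − (1 − 0.81)^2 = 0.964
ΔR = 0.964 − 0.81 = 0.154

0.154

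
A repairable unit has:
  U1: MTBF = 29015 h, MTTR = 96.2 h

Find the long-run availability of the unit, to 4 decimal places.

0.9967

A(U1) = MTBF/(MTBF+MTTR) = 29015/(29015+96.2) = 0.9967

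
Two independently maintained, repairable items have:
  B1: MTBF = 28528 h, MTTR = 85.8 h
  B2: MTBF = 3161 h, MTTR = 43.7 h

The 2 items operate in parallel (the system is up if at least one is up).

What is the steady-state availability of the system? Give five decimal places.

0.99996

A(B1) = MTBF/(MTBF+MTTR) = 28528/(28528+85.8) = 0.997001
A(B2) = MTBF/(MTBF+MTTR) = 3161/(3161+43.7) = 0.986364
Parallel availability: 1 − (1 − 0.997001)(1 − 0.986364) = 0.99996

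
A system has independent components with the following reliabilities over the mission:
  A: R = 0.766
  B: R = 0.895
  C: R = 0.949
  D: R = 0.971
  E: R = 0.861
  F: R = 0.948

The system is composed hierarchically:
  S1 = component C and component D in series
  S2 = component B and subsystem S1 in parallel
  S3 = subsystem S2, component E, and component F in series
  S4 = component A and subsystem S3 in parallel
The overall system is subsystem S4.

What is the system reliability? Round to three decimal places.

Series (C and D): 0.94900 × 0.97100 = 0.92148
Parallel (B and [0.92148]): 1 − (1 − 0.89500)(1 − 0.92148) = 0.99176
Series ([0.99176], E, and F): 0.99176 × 0.86100 × 0.94800 = 0.80950
Parallel (A and [0.80950]): 1 − (1 − 0.76600)(1 − 0.80950) = 0.955

0.955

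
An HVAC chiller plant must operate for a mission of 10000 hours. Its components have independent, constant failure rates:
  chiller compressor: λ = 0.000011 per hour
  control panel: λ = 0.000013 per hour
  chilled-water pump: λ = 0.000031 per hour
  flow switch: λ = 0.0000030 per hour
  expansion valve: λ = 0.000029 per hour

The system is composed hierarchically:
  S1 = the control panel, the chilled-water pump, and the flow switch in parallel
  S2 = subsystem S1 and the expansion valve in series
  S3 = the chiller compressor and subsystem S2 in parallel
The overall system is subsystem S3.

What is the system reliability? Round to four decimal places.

R(chiller compressor) = exp(−0.000011 × 10000) = 0.895834
R(control panel) = exp(−0.000013 × 10000) = 0.878095
R(chilled-water pump) = exp(−0.000031 × 10000) = 0.733447
R(flow switch) = exp(−0.0000030 × 10000) = 0.970446
R(expansion valve) = exp(−0.000029 × 10000) = 0.748264
Parallel (control panel, chilled-water pump, and flow switch): 1 − (1 − 0.878095)(1 − 0.733447)(1 − 0.970446) = 0.999040
Series ([0.999040] and expansion valve): 0.999040 × 0.748264 = 0.747546
Parallel (chiller compressor and [0.747546]): 1 − (1 − 0.895834)(1 − 0.747546) = 0.9737

0.9737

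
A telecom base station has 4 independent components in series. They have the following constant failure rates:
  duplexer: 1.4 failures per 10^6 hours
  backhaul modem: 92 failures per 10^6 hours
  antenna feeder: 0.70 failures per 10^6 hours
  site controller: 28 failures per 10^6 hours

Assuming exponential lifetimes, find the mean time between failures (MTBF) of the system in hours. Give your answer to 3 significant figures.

Series of exponential components: λ_sys = Σ λ_i
λ_sys = 0.0000014 + 0.000092 + 0.00000070 + 0.000028 = 1.2210e-04 /h
MTBF = 1 / λ_sys = 8190 h

8190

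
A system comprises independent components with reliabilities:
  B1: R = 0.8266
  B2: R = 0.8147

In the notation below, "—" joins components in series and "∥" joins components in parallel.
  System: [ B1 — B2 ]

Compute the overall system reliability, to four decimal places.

0.6734

Series (B1 and B2): 0.826600 × 0.814700 = 0.6734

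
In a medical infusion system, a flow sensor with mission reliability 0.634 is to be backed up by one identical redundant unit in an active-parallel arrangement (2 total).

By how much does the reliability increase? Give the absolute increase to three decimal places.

0.232

R_before = 0.634
R_after = 1 − (1 − 0.634)^2 = 0.866
ΔR = 0.866 − 0.634 = 0.232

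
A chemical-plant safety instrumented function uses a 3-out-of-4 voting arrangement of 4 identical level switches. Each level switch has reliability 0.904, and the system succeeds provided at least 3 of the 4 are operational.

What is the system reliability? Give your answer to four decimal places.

R = Σ_{i=3}^{4} C(4,i) p^i (1−p)^{4−i} with p = 0.904
C(4,3)·0.904^3·0.096^1 = 0.283685
C(4,4)·0.904^4·0.096^0 = 0.667842
Sum = 0.9515

0.9515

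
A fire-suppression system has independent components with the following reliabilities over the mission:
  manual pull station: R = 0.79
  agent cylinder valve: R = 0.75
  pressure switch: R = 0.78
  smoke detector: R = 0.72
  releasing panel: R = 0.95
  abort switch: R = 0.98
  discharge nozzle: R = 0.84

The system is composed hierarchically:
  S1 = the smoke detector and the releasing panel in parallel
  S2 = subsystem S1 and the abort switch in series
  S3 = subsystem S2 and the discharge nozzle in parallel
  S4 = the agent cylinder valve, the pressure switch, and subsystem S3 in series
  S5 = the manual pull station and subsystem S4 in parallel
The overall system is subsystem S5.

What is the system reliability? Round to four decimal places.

0.9122

Parallel (smoke detector and releasing panel): 1 − (1 − 0.720000)(1 − 0.950000) = 0.986000
Series ([0.986000] and abort switch): 0.986000 × 0.980000 = 0.966280
Parallel ([0.966280] and discharge nozzle): 1 − (1 − 0.966280)(1 − 0.840000) = 0.994605
Series (agent cylinder valve, pressure switch, and [0.994605]): 0.750000 × 0.780000 × 0.994605 = 0.581844
Parallel (manual pull station and [0.581844]): 1 − (1 − 0.790000)(1 − 0.581844) = 0.9122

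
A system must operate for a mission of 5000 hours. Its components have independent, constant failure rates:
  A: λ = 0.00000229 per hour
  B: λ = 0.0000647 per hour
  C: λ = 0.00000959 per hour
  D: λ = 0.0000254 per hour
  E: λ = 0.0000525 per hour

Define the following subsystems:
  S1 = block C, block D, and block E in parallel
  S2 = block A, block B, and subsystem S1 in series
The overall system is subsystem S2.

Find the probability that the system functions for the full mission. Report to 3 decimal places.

R(A) = exp(−0.00000229 × 5000) = 0.98862
R(B) = exp(−0.0000647 × 5000) = 0.72361
R(C) = exp(−0.00000959 × 5000) = 0.95318
R(D) = exp(−0.0000254 × 5000) = 0.88073
R(E) = exp(−0.0000525 × 5000) = 0.76913
Parallel (C, D, and E): 1 − (1 − 0.95318)(1 − 0.88073)(1 − 0.76913) = 0.99871
Series (A, B, and [0.99871]): 0.98862 × 0.72361 × 0.99871 = 0.714

0.714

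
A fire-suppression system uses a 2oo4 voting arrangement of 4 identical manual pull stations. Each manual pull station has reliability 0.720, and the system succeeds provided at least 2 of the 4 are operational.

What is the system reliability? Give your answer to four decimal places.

0.9306

R = Σ_{i=2}^{4} C(4,i) p^i (1−p)^{4−i} with p = 0.720
C(4,2)·0.720^2·0.280^2 = 0.243855
C(4,3)·0.720^3·0.280^1 = 0.418038
C(4,4)·0.720^4·0.280^0 = 0.268739
Sum = 0.9306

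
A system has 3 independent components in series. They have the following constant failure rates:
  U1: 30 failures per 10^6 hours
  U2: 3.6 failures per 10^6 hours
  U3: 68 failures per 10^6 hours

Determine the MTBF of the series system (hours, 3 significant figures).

Series of exponential components: λ_sys = Σ λ_i
λ_sys = 0.000030 + 0.0000036 + 0.000068 = 1.0160e-04 /h
MTBF = 1 / λ_sys = 9840 h

9840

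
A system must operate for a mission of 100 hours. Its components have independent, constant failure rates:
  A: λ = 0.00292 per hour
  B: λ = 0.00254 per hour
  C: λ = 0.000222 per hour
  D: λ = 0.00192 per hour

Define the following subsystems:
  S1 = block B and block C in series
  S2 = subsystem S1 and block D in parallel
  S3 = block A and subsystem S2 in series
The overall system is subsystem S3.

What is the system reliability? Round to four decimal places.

R(A) = exp(−0.00292 × 100) = 0.746769
R(B) = exp(−0.00254 × 100) = 0.775692
R(C) = exp(−0.000222 × 100) = 0.978045
R(D) = exp(−0.00192 × 100) = 0.825307
Series (B and C): 0.775692 × 0.978045 = 0.758662
Parallel ([0.758662] and D): 1 − (1 − 0.758662)(1 − 0.825307) = 0.957840
Series (A and [0.957840]): 0.746769 × 0.957840 = 0.7153

0.7153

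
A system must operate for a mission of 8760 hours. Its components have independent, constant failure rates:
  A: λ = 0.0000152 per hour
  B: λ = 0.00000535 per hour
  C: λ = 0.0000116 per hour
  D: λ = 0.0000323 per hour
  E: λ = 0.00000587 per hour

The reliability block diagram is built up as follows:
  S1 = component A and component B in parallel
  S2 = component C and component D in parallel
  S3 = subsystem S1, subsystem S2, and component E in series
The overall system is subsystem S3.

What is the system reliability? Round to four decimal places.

R(A) = exp(−0.0000152 × 8760) = 0.875332
R(B) = exp(−0.00000535 × 8760) = 0.954215
R(C) = exp(−0.0000116 × 8760) = 0.903376
R(D) = exp(−0.0000323 × 8760) = 0.753559
R(E) = exp(−0.00000587 × 8760) = 0.949878
Parallel (A and B): 1 − (1 − 0.875332)(1 − 0.954215) = 0.994292
Parallel (C and D): 1 − (1 − 0.903376)(1 − 0.753559) = 0.976188
Series ([0.994292], [0.976188], and E): 0.994292 × 0.976188 × 0.949878 = 0.9220

0.9220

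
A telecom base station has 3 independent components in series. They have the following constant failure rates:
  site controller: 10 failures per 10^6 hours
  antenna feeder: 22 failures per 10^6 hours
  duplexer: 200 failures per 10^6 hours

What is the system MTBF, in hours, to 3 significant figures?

Series of exponential components: λ_sys = Σ λ_i
λ_sys = 0.000010 + 0.000022 + 0.00020 = 2.3200e-04 /h
MTBF = 1 / λ_sys = 4310 h

4310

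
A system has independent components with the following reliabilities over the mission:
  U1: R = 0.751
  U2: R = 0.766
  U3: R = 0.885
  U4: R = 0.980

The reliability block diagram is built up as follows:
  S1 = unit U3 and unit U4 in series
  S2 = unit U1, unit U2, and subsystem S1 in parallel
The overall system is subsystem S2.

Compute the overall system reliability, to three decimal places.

0.992

Series (U3 and U4): 0.88500 × 0.98000 = 0.86730
Parallel (U1, U2, and [0.86730]): 1 − (1 − 0.75100)(1 − 0.76600)(1 − 0.86730) = 0.992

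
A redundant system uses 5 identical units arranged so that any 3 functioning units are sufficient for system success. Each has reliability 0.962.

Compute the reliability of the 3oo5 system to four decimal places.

0.9995

R = Σ_{i=3}^{5} C(5,i) p^i (1−p)^{5−i} with p = 0.962
C(5,3)·0.962^3·0.038^2 = 0.012856
C(5,4)·0.962^4·0.038^1 = 0.162725
C(5,5)·0.962^5·0.038^0 = 0.823902
Sum = 0.9995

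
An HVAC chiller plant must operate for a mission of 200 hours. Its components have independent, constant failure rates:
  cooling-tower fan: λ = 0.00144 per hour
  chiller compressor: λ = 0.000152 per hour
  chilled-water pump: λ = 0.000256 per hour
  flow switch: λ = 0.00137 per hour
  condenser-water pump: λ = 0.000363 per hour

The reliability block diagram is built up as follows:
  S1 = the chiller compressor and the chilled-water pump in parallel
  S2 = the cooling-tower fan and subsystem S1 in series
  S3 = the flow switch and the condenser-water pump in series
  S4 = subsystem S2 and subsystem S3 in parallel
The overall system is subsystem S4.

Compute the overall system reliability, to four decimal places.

0.9264

R(cooling-tower fan) = exp(−0.00144 × 200) = 0.749762
R(chiller compressor) = exp(−0.000152 × 200) = 0.970057
R(chilled-water pump) = exp(−0.000256 × 200) = 0.950089
R(flow switch) = exp(−0.00137 × 200) = 0.760332
R(condenser-water pump) = exp(−0.000363 × 200) = 0.929973
Parallel (chiller compressor and chilled-water pump): 1 − (1 − 0.970057)(1 − 0.950089) = 0.998506
Series (cooling-tower fan and [0.998506]): 0.749762 × 0.998506 = 0.748642
Series (flow switch and condenser-water pump): 0.760332 × 0.929973 = 0.707088
Parallel ([0.748642] and [0.707088]): 1 − (1 − 0.748642)(1 − 0.707088) = 0.9264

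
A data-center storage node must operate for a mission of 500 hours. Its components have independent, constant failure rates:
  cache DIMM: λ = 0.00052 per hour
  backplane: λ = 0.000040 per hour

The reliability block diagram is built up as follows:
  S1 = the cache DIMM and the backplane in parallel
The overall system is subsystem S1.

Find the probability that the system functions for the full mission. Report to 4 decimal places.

R(cache DIMM) = exp(−0.00052 × 500) = 0.771052
R(backplane) = exp(−0.000040 × 500) = 0.980199
Parallel (cache DIMM and backplane): 1 − (1 − 0.771052)(1 − 0.980199) = 0.9955

0.9955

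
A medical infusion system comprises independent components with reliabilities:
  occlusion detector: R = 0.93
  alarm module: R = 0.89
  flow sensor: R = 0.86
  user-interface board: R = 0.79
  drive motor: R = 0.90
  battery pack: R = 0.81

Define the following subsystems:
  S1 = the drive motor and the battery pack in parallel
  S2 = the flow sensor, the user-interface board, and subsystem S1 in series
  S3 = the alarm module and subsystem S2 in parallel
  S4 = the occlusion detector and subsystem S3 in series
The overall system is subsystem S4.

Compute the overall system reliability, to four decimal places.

Parallel (drive motor and battery pack): 1 − (1 − 0.900000)(1 − 0.810000) = 0.981000
Series (flow sensor, user-interface board, and [0.981000]): 0.860000 × 0.790000 × 0.981000 = 0.666491
Parallel (alarm module and [0.666491]): 1 − (1 − 0.890000)(1 − 0.666491) = 0.963314
Series (occlusion detector and [0.963314]): 0.930000 × 0.963314 = 0.8959

0.8959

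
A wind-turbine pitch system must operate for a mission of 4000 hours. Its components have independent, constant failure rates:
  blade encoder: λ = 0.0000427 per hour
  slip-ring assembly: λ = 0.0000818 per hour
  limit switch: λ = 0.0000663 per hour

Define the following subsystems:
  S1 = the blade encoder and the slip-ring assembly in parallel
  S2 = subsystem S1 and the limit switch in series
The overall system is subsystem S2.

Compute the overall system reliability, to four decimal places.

0.7334

R(blade encoder) = exp(−0.0000427 × 4000) = 0.842990
R(slip-ring assembly) = exp(−0.0000818 × 4000) = 0.720940
R(limit switch) = exp(−0.0000663 × 4000) = 0.767053
Parallel (blade encoder and slip-ring assembly): 1 − (1 − 0.842990)(1 − 0.720940) = 0.956185
Series ([0.956185] and limit switch): 0.956185 × 0.767053 = 0.7334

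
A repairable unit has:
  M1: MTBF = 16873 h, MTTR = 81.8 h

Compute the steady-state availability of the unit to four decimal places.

A(M1) = MTBF/(MTBF+MTTR) = 16873/(16873+81.8) = 0.9952

0.9952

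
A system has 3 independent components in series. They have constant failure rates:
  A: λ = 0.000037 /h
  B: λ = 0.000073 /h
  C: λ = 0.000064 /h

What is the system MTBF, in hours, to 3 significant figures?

5750

Series of exponential components: λ_sys = Σ λ_i
λ_sys = 0.000037 + 0.000073 + 0.000064 = 1.7400e-04 /h
MTBF = 1 / λ_sys = 5750 h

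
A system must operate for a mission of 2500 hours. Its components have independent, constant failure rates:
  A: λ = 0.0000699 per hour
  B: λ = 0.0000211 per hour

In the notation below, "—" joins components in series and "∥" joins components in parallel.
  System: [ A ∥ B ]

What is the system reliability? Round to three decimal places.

0.992

R(A) = exp(−0.0000699 × 2500) = 0.83967
R(B) = exp(−0.0000211 × 2500) = 0.94862
Parallel (A and B): 1 − (1 − 0.83967)(1 − 0.94862) = 0.992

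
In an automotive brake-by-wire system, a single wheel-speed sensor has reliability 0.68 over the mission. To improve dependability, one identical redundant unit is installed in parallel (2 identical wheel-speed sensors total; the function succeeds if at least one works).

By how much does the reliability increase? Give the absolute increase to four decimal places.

R_before = 0.68
R_after = 1 − (1 − 0.68)^2 = 0.8976
ΔR = 0.8976 − 0.68 = 0.2176

0.2176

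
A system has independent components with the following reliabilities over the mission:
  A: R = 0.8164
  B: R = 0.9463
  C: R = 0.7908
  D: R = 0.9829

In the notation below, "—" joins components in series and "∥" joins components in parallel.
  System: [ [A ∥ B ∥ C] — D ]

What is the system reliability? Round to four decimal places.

0.9809

Parallel (A, B, and C): 1 − (1 − 0.816400)(1 − 0.946300)(1 − 0.790800) = 0.997937
Series ([0.997937] and D): 0.997937 × 0.982900 = 0.9809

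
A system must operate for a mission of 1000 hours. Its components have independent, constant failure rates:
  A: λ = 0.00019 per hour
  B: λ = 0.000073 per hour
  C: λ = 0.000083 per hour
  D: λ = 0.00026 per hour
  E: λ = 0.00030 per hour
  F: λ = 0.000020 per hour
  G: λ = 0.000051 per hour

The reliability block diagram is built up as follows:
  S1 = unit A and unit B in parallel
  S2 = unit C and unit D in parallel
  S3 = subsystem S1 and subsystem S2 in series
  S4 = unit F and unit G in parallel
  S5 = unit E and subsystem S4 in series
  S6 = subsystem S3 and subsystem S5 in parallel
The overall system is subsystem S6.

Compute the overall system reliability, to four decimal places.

0.9922

R(A) = exp(−0.00019 × 1000) = 0.826959
R(B) = exp(−0.000073 × 1000) = 0.929601
R(C) = exp(−0.000083 × 1000) = 0.920351
R(D) = exp(−0.00026 × 1000) = 0.771052
R(E) = exp(−0.00030 × 1000) = 0.740818
R(F) = exp(−0.000020 × 1000) = 0.980199
R(G) = exp(−0.000051 × 1000) = 0.950279
Parallel (A and B): 1 − (1 − 0.826959)(1 − 0.929601) = 0.987818
Parallel (C and D): 1 − (1 − 0.920351)(1 − 0.771052) = 0.981765
Series ([0.987818] and [0.981765]): 0.987818 × 0.981765 = 0.969805
Parallel (F and G): 1 − (1 − 0.980199)(1 − 0.950279) = 0.999015
Series (E and [0.999015]): 0.740818 × 0.999015 = 0.740088
Parallel ([0.969805] and [0.740088]): 1 − (1 − 0.969805)(1 − 0.740088) = 0.9922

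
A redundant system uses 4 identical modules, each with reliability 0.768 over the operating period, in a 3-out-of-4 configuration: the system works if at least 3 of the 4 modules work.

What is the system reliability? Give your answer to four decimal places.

0.7683

R = Σ_{i=3}^{4} C(4,i) p^i (1−p)^{4−i} with p = 0.768
C(4,3)·0.768^3·0.232^1 = 0.420370
C(4,4)·0.768^4·0.232^0 = 0.347892
Sum = 0.7683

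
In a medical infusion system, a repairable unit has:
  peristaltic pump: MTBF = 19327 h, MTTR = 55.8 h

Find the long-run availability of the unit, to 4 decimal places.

0.9971

A(peristaltic pump) = MTBF/(MTBF+MTTR) = 19327/(19327+55.8) = 0.9971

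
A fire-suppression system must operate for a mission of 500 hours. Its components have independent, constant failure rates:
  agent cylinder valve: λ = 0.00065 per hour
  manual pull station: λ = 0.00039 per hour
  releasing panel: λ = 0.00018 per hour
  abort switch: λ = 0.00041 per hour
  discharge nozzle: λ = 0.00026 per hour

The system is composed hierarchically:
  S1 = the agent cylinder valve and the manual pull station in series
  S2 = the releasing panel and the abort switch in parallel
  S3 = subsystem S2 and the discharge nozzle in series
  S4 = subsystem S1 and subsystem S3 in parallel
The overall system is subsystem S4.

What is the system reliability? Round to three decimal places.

R(agent cylinder valve) = exp(−0.00065 × 500) = 0.72253
R(manual pull station) = exp(−0.00039 × 500) = 0.82283
R(releasing panel) = exp(−0.00018 × 500) = 0.91393
R(abort switch) = exp(−0.00041 × 500) = 0.81465
R(discharge nozzle) = exp(−0.00026 × 500) = 0.87810
Series (agent cylinder valve and manual pull station): 0.72253 × 0.82283 = 0.59452
Parallel (releasing panel and abort switch): 1 − (1 − 0.91393)(1 − 0.81465) = 0.98405
Series ([0.98405] and discharge nozzle): 0.98405 × 0.87810 = 0.86409
Parallel ([0.59452] and [0.86409]): 1 − (1 − 0.59452)(1 − 0.86409) = 0.945

0.945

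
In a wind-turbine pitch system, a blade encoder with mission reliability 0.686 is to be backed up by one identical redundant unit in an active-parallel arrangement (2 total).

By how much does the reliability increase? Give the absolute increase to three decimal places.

R_before = 0.686
R_after = 1 − (1 − 0.686)^2 = 0.901
ΔR = 0.901 − 0.686 = 0.215

0.215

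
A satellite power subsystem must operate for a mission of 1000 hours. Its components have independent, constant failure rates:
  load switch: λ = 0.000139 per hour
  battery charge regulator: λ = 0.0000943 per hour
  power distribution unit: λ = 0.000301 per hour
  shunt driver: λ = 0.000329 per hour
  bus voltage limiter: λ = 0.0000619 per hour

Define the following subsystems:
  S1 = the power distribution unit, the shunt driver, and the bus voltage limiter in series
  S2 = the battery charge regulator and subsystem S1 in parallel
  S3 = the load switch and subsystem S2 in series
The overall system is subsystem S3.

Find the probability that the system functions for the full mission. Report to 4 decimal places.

0.8311

R(load switch) = exp(−0.000139 × 1000) = 0.870228
R(battery charge regulator) = exp(−0.0000943 × 1000) = 0.910010
R(power distribution unit) = exp(−0.000301 × 1000) = 0.740078
R(shunt driver) = exp(−0.000329 × 1000) = 0.719643
R(bus voltage limiter) = exp(−0.0000619 × 1000) = 0.939977
Series (power distribution unit, shunt driver, and bus voltage limiter): 0.740078 × 0.719643 × 0.939977 = 0.500624
Parallel (battery charge regulator and [0.500624]): 1 − (1 − 0.910010)(1 − 0.500624) = 0.955061
Series (load switch and [0.955061]): 0.870228 × 0.955061 = 0.8311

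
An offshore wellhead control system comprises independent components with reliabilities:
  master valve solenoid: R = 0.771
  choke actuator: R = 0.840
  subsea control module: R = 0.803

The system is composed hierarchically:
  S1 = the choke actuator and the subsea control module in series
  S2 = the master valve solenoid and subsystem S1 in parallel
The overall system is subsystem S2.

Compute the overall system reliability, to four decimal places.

0.9255

Series (choke actuator and subsea control module): 0.840000 × 0.803000 = 0.674520
Parallel (master valve solenoid and [0.674520]): 1 − (1 − 0.771000)(1 − 0.674520) = 0.9255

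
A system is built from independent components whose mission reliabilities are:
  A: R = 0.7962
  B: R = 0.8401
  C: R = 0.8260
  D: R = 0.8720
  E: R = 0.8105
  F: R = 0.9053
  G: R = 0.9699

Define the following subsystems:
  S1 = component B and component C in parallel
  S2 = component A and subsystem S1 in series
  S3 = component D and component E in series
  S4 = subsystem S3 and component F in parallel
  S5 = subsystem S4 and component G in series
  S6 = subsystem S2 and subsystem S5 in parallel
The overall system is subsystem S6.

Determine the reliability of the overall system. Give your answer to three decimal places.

0.987

Parallel (B and C): 1 − (1 − 0.84010)(1 − 0.82600) = 0.97218
Series (A and [0.97218]): 0.79620 × 0.97218 = 0.77405
Series (D and E): 0.87200 × 0.81050 = 0.70676
Parallel ([0.70676] and F): 1 − (1 − 0.70676)(1 − 0.90530) = 0.97223
Series ([0.97223] and G): 0.97223 × 0.96990 = 0.94297
Parallel ([0.77405] and [0.94297]): 1 − (1 − 0.77405)(1 − 0.94297) = 0.987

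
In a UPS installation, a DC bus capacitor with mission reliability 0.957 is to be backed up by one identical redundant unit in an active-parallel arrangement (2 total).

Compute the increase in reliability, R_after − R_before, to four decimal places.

R_before = 0.957
R_after = 1 − (1 − 0.957)^2 = 0.9982
ΔR = 0.9982 − 0.957 = 0.0412

0.0412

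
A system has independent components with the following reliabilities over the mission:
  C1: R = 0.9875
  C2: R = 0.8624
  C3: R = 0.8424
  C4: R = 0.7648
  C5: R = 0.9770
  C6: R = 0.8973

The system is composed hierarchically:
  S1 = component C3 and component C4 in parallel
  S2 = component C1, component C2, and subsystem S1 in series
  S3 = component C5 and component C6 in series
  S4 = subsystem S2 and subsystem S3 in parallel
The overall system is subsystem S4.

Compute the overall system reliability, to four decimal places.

0.9778

Parallel (C3 and C4): 1 − (1 − 0.842400)(1 − 0.764800) = 0.962932
Series (C1, C2, and [0.962932]): 0.987500 × 0.862400 × 0.962932 = 0.820052
Series (C5 and C6): 0.977000 × 0.897300 = 0.876662
Parallel ([0.820052] and [0.876662]): 1 − (1 − 0.820052)(1 − 0.876662) = 0.9778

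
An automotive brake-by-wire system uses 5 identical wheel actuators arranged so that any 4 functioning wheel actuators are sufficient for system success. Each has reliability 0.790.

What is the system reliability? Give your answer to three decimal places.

R = Σ_{i=4}^{5} C(5,i) p^i (1−p)^{5−i} with p = 0.790
C(5,4)·0.790^4·0.210^1 = 0.40898
C(5,5)·0.790^5·0.210^0 = 0.30771
Sum = 0.717

0.717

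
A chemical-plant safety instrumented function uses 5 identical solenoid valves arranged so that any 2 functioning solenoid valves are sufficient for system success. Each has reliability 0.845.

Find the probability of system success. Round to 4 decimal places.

R = Σ_{i=2}^{5} C(5,i) p^i (1−p)^{5−i} with p = 0.845
C(5,2)·0.845^2·0.155^3 = 0.026589
C(5,3)·0.845^3·0.155^2 = 0.144955
C(5,4)·0.845^4·0.155^1 = 0.395120
C(5,5)·0.845^5·0.155^0 = 0.430808
Sum = 0.9975

0.9975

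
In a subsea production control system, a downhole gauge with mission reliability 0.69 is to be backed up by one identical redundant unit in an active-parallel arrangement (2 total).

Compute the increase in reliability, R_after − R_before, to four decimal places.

0.2139

R_before = 0.69
R_after = 1 − (1 − 0.69)^2 = 0.9039
ΔR = 0.9039 − 0.69 = 0.2139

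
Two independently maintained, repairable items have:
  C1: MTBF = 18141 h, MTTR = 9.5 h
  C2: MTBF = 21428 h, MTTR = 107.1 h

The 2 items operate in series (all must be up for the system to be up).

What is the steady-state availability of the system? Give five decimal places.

A(C1) = MTBF/(MTBF+MTTR) = 18141/(18141+9.5) = 0.999477
A(C2) = MTBF/(MTBF+MTTR) = 21428/(21428+107.1) = 0.995027
Series availability: 0.999477 × 0.995027 = 0.99451

0.99451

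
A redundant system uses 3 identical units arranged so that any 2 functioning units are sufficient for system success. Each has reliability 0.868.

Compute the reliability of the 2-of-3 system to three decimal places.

R = Σ_{i=2}^{3} C(3,i) p^i (1−p)^{3−i} with p = 0.868
C(3,2)·0.868^2·0.132^1 = 0.29836
C(3,3)·0.868^3·0.132^0 = 0.65397
Sum = 0.952

0.952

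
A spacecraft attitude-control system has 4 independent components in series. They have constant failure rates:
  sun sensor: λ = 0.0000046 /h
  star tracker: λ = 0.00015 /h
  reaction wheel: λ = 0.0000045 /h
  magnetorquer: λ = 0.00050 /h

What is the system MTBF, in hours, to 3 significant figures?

1520

Series of exponential components: λ_sys = Σ λ_i
λ_sys = 0.0000046 + 0.00015 + 0.0000045 + 0.00050 = 6.5910e-04 /h
MTBF = 1 / λ_sys = 1520 h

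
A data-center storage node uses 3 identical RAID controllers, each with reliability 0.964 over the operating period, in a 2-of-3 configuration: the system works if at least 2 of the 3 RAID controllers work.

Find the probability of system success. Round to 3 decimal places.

0.996

R = Σ_{i=2}^{3} C(3,i) p^i (1−p)^{3−i} with p = 0.964
C(3,2)·0.964^2·0.036^1 = 0.10036
C(3,3)·0.964^3·0.036^0 = 0.89584
Sum = 0.996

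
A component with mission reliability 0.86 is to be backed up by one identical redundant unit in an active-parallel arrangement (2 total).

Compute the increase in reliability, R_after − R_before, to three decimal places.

0.120

R_before = 0.86
R_after = 1 − (1 − 0.86)^2 = 0.980
ΔR = 0.980 − 0.86 = 0.120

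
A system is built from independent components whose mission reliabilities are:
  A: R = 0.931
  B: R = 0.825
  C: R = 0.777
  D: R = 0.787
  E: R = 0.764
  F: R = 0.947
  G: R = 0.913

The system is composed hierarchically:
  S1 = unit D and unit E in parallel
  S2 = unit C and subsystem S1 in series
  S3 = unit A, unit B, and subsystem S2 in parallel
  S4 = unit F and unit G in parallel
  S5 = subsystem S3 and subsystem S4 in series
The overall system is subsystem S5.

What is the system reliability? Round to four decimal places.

0.9922

Parallel (D and E): 1 − (1 − 0.787000)(1 − 0.764000) = 0.949732
Series (C and [0.949732]): 0.777000 × 0.949732 = 0.737942
Parallel (A, B, and [0.737942]): 1 − (1 − 0.931000)(1 − 0.825000)(1 − 0.737942) = 0.996836
Parallel (F and G): 1 − (1 − 0.947000)(1 − 0.913000) = 0.995389
Series ([0.996836] and [0.995389]): 0.996836 × 0.995389 = 0.9922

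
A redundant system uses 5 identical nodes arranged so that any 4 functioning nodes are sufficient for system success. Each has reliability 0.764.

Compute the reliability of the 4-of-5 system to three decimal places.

0.662

R = Σ_{i=4}^{5} C(5,i) p^i (1−p)^{5−i} with p = 0.764
C(5,4)·0.764^4·0.236^1 = 0.40203
C(5,5)·0.764^5·0.236^0 = 0.26030
Sum = 0.662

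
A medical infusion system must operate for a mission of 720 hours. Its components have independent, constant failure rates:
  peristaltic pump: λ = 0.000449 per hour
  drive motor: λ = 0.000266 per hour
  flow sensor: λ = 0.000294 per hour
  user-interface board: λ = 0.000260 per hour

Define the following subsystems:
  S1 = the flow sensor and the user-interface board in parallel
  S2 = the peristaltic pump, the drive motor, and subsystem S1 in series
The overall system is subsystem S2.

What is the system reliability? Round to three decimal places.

R(peristaltic pump) = exp(−0.000449 × 720) = 0.72377
R(drive motor) = exp(−0.000266 × 720) = 0.82570
R(flow sensor) = exp(−0.000294 × 720) = 0.80922
R(user-interface board) = exp(−0.000260 × 720) = 0.82928
Parallel (flow sensor and user-interface board): 1 − (1 − 0.80922)(1 − 0.82928) = 0.96743
Series (peristaltic pump, drive motor, and [0.96743]): 0.72377 × 0.82570 × 0.96743 = 0.578

0.578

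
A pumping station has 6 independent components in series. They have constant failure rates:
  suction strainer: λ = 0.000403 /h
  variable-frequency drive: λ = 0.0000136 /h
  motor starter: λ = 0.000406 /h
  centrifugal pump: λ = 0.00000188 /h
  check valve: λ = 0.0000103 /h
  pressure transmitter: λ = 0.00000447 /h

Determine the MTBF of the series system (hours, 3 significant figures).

1190

Series of exponential components: λ_sys = Σ λ_i
λ_sys = 0.000403 + 0.0000136 + 0.000406 + 0.00000188 + 0.0000103 + 0.00000447 = 8.3925e-04 /h
MTBF = 1 / λ_sys = 1190 h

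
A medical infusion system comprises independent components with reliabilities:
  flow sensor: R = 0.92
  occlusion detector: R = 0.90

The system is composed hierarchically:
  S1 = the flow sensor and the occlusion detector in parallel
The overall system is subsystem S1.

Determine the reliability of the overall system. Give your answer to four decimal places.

Parallel (flow sensor and occlusion detector): 1 − (1 − 0.920000)(1 − 0.900000) = 0.9920

0.9920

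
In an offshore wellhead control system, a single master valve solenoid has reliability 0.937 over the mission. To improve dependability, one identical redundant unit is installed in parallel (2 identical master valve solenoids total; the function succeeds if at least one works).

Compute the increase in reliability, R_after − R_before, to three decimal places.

0.059

R_before = 0.937
R_after = 1 − (1 − 0.937)^2 = 0.996
ΔR = 0.996 − 0.937 = 0.059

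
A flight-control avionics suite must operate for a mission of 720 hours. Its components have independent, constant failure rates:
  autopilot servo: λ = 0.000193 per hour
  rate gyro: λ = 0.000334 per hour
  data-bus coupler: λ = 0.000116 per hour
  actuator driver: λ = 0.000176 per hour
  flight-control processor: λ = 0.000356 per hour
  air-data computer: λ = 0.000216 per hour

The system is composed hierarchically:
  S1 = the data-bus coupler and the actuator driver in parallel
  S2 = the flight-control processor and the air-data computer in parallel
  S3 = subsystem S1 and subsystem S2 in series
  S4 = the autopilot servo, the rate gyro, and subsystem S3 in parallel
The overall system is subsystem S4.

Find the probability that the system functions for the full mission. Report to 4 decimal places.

R(autopilot servo) = exp(−0.000193 × 720) = 0.870263
R(rate gyro) = exp(−0.000334 × 720) = 0.786250
R(data-bus coupler) = exp(−0.000116 × 720) = 0.919873
R(actuator driver) = exp(−0.000176 × 720) = 0.880980
R(flight-control processor) = exp(−0.000356 × 720) = 0.773894
R(air-data computer) = exp(−0.000216 × 720) = 0.855970
Parallel (data-bus coupler and actuator driver): 1 − (1 − 0.919873)(1 − 0.880980) = 0.990463
Parallel (flight-control processor and air-data computer): 1 − (1 − 0.773894)(1 − 0.855970) = 0.967434
Series ([0.990463] and [0.967434]): 0.990463 × 0.967434 = 0.958208
Parallel (autopilot servo, rate gyro, and [0.958208]): 1 − (1 − 0.870263)(1 − 0.786250)(1 − 0.958208) = 0.9988

0.9988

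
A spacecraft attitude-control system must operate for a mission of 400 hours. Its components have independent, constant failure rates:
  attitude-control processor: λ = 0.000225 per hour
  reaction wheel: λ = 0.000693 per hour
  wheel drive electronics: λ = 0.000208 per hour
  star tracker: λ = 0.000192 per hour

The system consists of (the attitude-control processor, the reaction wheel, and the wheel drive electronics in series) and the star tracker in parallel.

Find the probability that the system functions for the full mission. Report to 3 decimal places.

0.973

R(attitude-control processor) = exp(−0.000225 × 400) = 0.91393
R(reaction wheel) = exp(−0.000693 × 400) = 0.75790
R(wheel drive electronics) = exp(−0.000208 × 400) = 0.92017
R(star tracker) = exp(−0.000192 × 400) = 0.92608
Series (attitude-control processor, reaction wheel, and wheel drive electronics): 0.91393 × 0.75790 × 0.92017 = 0.63737
Parallel ([0.63737] and star tracker): 1 − (1 − 0.63737)(1 − 0.92608) = 0.973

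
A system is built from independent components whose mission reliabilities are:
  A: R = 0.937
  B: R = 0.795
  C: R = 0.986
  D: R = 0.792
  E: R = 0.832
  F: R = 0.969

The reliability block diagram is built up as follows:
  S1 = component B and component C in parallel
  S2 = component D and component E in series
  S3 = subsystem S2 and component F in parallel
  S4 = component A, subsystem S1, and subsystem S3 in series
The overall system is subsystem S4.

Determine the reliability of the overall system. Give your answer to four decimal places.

Parallel (B and C): 1 − (1 − 0.795000)(1 − 0.986000) = 0.997130
Series (D and E): 0.792000 × 0.832000 = 0.658944
Parallel ([0.658944] and F): 1 − (1 − 0.658944)(1 − 0.969000) = 0.989427
Series (A, [0.997130], and [0.989427]): 0.937000 × 0.997130 × 0.989427 = 0.9244

0.9244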